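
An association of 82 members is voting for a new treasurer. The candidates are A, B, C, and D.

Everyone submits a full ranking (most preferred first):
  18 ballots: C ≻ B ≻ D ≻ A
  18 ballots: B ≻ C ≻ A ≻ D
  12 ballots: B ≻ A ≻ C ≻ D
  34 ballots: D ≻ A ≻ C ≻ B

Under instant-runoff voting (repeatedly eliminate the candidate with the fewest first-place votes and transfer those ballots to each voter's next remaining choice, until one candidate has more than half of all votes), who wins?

Round 1: A 0, B 30, C 18, D 34. A eliminated.
Round 2: B 30, C 18, D 34. C eliminated.
Round 3: B 48, D 34. B has a majority (≥42).

B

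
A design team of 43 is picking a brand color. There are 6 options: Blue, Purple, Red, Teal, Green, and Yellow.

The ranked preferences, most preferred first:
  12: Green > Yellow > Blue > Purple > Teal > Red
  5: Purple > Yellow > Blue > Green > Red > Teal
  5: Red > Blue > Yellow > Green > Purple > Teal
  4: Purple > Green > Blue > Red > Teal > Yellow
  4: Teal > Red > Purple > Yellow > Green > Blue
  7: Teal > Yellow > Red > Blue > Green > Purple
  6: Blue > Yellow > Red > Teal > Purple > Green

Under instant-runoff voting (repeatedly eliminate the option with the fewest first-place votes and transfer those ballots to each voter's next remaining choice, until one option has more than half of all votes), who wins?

Round 1: Blue 6, Purple 9, Red 5, Teal 11, Green 12, Yellow 0. Yellow eliminated.
Round 2: Blue 6, Purple 9, Red 5, Teal 11, Green 12. Red eliminated.
Round 3: Blue 11, Purple 9, Teal 11, Green 12. Purple eliminated.
Round 4: Blue 16, Teal 11, Green 16. Teal eliminated.
Round 5: Blue 23, Green 20. Blue has a majority (≥22).

Blue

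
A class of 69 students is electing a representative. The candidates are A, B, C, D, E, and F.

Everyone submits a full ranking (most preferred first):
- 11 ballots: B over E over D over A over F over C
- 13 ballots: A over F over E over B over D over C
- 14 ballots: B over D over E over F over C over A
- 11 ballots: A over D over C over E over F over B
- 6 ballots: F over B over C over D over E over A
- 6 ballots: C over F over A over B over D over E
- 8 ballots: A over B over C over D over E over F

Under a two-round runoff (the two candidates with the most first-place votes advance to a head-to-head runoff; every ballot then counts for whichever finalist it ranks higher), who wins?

Round 1 first-place votes: A 32, B 25, C 6, D 0, E 0, F 6. A and B advance.
Runoff: A is ranked above B on 38 ballots, B above A on 31.

A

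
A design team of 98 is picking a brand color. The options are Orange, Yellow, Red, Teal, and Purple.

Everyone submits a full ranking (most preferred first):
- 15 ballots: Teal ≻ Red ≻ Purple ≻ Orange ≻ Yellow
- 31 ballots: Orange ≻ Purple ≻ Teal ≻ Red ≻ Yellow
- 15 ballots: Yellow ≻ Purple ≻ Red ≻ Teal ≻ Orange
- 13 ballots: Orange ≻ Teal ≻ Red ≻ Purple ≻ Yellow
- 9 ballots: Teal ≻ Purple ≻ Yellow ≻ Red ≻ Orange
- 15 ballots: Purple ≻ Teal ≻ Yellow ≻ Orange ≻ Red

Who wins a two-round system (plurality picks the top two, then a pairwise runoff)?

Teal

Round 1 first-place votes: Orange 44, Yellow 15, Red 0, Teal 24, Purple 15. Orange and Teal advance.
Runoff: Orange is ranked above Teal on 44 ballots, Teal above Orange on 54.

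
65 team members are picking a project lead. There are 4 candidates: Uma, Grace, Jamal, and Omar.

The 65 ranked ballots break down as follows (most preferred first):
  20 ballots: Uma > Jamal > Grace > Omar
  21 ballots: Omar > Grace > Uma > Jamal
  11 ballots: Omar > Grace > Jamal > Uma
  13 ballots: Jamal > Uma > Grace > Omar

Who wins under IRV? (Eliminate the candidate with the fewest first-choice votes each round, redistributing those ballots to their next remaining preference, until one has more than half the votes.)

Round 1: Uma 20, Grace 0, Jamal 13, Omar 32. Grace eliminated.
Round 2: Uma 20, Jamal 13, Omar 32. Jamal eliminated.
Round 3: Uma 33, Omar 32. Uma has a majority (≥33).

Uma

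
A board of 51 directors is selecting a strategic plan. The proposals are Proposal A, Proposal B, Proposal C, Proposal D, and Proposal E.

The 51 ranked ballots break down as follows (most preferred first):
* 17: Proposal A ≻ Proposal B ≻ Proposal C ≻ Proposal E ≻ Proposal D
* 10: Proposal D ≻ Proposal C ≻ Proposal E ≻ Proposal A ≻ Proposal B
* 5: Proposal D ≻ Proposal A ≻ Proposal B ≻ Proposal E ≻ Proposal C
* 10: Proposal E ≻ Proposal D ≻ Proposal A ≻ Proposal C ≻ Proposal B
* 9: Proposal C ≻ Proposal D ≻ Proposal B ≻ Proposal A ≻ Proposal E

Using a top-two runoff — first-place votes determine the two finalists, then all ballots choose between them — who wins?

Round 1 first-place votes: Proposal A 17, Proposal B 0, Proposal C 9, Proposal D 15, Proposal E 10. Proposal A and Proposal D advance.
Runoff: Proposal A is ranked above Proposal D on 17 ballots, Proposal D above Proposal A on 34.

Proposal D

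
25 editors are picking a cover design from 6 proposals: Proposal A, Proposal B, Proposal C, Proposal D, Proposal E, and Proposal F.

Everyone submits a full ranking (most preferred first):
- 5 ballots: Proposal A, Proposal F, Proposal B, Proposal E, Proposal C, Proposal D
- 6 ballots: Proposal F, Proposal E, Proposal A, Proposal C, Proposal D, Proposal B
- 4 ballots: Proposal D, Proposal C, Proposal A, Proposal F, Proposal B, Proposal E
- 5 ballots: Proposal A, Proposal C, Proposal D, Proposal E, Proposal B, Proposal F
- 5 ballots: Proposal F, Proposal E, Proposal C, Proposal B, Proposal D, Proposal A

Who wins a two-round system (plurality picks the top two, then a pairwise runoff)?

Proposal A

Round 1 first-place votes: Proposal A 10, Proposal B 0, Proposal C 0, Proposal D 4, Proposal E 0, Proposal F 11. Proposal F and Proposal A advance.
Runoff: Proposal F is ranked above Proposal A on 11 ballots, Proposal A above Proposal F on 14.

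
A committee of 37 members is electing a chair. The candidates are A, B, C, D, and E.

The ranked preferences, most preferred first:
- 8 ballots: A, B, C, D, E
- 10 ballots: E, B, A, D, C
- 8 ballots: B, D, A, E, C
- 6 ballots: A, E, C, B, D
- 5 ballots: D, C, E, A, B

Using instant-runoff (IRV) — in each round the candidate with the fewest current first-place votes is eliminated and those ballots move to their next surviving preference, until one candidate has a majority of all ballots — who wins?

A

Round 1: A 14, B 8, C 0, D 5, E 10. C eliminated.
Round 2: A 14, B 8, D 5, E 10. D eliminated.
Round 3: A 14, B 8, E 15. B eliminated.
Round 4: A 22, E 15. A has a majority (≥19).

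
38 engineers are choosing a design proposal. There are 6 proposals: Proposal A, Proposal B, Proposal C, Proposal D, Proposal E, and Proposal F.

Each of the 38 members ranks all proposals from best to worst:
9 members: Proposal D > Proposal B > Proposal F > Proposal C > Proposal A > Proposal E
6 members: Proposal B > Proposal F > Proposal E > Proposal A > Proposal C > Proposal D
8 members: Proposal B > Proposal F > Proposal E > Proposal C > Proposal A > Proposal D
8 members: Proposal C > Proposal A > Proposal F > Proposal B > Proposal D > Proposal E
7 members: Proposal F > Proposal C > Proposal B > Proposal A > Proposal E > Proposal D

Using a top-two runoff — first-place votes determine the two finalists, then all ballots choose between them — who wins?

Proposal B

Round 1 first-place votes: Proposal A 0, Proposal B 14, Proposal C 8, Proposal D 9, Proposal E 0, Proposal F 7. Proposal B and Proposal D advance.
Runoff: Proposal B is ranked above Proposal D on 29 ballots, Proposal D above Proposal B on 9.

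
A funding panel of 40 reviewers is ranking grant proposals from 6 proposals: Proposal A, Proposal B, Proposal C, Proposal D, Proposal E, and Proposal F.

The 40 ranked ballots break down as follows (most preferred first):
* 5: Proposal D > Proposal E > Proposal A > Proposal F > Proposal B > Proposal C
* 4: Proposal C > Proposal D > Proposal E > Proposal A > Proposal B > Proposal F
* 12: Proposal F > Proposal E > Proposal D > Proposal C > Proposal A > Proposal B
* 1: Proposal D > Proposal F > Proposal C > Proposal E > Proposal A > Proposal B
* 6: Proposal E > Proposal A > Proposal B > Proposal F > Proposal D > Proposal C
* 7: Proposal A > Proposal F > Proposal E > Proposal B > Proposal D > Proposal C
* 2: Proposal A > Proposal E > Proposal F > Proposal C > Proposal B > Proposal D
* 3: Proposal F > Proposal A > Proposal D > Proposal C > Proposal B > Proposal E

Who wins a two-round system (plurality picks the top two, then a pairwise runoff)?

Round 1 first-place votes: Proposal A 9, Proposal B 0, Proposal C 4, Proposal D 6, Proposal E 6, Proposal F 15. Proposal F and Proposal A advance.
Runoff: Proposal F is ranked above Proposal A on 16 ballots, Proposal A above Proposal F on 24.

Proposal A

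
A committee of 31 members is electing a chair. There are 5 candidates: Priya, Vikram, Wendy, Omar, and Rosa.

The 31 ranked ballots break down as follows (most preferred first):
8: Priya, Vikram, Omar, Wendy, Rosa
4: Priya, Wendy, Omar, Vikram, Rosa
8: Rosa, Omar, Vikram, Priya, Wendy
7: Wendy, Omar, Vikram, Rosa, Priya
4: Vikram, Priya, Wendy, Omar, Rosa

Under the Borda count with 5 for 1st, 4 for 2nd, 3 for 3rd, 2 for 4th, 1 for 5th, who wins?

Vikram

Priya: 8×5 + 4×5 + 8×2 + 7×1 + 4×4 = 99
Vikram: 8×4 + 4×2 + 8×3 + 7×3 + 4×5 = 105
Wendy: 8×2 + 4×4 + 8×1 + 7×5 + 4×3 = 87
Omar: 8×3 + 4×3 + 8×4 + 7×4 + 4×2 = 104
Rosa: 8×1 + 4×1 + 8×5 + 7×2 + 4×1 = 70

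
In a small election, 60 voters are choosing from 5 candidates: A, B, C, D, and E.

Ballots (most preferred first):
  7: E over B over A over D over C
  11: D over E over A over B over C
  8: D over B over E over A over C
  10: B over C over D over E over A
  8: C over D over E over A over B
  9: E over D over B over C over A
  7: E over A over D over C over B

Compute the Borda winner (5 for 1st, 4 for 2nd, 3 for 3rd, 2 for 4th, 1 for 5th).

D

A: 7×3 + 11×3 + 8×2 + 10×1 + 8×2 + 9×1 + 7×4 = 133
B: 7×4 + 11×2 + 8×4 + 10×5 + 8×1 + 9×3 + 7×1 = 174
C: 7×1 + 11×1 + 8×1 + 10×4 + 8×5 + 9×2 + 7×2 = 138
D: 7×2 + 11×5 + 8×5 + 10×3 + 8×4 + 9×4 + 7×3 = 228
E: 7×5 + 11×4 + 8×3 + 10×2 + 8×3 + 9×5 + 7×5 = 227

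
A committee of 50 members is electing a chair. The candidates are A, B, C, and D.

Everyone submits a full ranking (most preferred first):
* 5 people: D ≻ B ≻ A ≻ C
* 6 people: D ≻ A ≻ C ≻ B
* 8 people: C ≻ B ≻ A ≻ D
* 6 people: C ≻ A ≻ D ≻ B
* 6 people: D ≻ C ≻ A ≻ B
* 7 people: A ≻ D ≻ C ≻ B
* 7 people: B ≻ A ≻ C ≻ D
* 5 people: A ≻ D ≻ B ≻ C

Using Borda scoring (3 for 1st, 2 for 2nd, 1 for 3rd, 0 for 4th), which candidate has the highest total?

A

A: 5×1 + 6×2 + 8×1 + 6×2 + 6×1 + 7×3 + 7×2 + 5×3 = 93
B: 5×2 + 6×0 + 8×2 + 6×0 + 6×0 + 7×0 + 7×3 + 5×1 = 52
C: 5×0 + 6×1 + 8×3 + 6×3 + 6×2 + 7×1 + 7×1 + 5×0 = 74
D: 5×3 + 6×3 + 8×0 + 6×1 + 6×3 + 7×2 + 7×0 + 5×2 = 81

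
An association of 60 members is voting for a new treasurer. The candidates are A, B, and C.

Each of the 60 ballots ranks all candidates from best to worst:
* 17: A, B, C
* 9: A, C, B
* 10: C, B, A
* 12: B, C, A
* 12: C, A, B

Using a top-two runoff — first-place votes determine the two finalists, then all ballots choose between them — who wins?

Round 1 first-place votes: A 26, B 12, C 22. A and C advance.
Runoff: A is ranked above C on 26 ballots, C above A on 34.

C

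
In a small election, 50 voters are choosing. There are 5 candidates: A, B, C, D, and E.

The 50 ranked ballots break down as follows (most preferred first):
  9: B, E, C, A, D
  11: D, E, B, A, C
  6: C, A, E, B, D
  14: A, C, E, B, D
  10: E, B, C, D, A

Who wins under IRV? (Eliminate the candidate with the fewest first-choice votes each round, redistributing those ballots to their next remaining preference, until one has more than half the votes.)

E

Round 1: A 14, B 9, C 6, D 11, E 10. C eliminated.
Round 2: A 20, B 9, D 11, E 10. B eliminated.
Round 3: A 20, D 11, E 19. D eliminated.
Round 4: A 20, E 30. E has a majority (≥26).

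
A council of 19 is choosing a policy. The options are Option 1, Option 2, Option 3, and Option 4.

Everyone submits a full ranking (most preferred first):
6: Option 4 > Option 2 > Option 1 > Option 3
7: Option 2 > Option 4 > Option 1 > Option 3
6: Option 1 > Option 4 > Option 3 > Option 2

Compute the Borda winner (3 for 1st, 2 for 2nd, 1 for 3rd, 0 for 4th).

Option 4

Option 1: 6×1 + 7×1 + 6×3 = 31
Option 2: 6×2 + 7×3 + 6×0 = 33
Option 3: 6×0 + 7×0 + 6×1 = 6
Option 4: 6×3 + 7×2 + 6×2 = 44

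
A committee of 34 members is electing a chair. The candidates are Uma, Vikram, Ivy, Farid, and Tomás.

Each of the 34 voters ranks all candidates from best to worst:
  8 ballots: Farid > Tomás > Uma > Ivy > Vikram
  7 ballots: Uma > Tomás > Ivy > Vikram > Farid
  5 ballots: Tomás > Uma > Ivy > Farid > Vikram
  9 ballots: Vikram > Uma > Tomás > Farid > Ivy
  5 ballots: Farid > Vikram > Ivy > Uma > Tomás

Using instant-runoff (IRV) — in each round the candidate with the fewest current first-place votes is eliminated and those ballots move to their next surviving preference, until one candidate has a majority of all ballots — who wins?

Uma

Round 1: Uma 7, Vikram 9, Ivy 0, Farid 13, Tomás 5. Ivy eliminated.
Round 2: Uma 7, Vikram 9, Farid 13, Tomás 5. Tomás eliminated.
Round 3: Uma 12, Vikram 9, Farid 13. Vikram eliminated.
Round 4: Uma 21, Farid 13. Uma has a majority (≥18).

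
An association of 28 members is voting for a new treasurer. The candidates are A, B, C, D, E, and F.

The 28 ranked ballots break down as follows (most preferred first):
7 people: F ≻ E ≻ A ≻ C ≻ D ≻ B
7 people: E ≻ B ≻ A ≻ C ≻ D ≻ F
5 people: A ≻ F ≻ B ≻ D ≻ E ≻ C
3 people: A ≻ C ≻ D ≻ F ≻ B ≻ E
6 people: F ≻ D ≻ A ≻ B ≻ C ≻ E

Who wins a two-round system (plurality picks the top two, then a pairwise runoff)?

A

Round 1 first-place votes: A 8, B 0, C 0, D 0, E 7, F 13. F and A advance.
Runoff: F is ranked above A on 13 ballots, A above F on 15.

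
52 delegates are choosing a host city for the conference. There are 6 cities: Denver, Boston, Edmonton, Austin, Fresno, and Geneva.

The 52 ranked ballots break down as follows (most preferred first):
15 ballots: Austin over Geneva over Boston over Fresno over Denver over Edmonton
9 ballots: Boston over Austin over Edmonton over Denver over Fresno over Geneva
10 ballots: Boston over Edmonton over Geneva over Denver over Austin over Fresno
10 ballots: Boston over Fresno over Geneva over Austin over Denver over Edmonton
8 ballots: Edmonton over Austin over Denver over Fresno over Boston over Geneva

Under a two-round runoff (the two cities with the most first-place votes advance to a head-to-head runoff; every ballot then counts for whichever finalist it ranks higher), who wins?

Round 1 first-place votes: Denver 0, Boston 29, Edmonton 8, Austin 15, Fresno 0, Geneva 0. Boston and Austin advance.
Runoff: Boston is ranked above Austin on 29 ballots, Austin above Boston on 23.

Boston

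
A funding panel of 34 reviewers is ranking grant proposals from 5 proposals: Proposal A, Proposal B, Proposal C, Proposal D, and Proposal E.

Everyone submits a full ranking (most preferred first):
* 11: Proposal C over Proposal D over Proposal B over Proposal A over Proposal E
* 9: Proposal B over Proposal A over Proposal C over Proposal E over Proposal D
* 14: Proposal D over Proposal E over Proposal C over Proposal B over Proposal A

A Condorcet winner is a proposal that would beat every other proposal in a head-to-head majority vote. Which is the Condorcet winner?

Proposal C

Proposal C vs Proposal A: 25–9
Proposal C vs Proposal B: 25–9
Proposal C vs Proposal D: 20–14
Proposal C vs Proposal E: 20–14
Proposal C beats every other proposal.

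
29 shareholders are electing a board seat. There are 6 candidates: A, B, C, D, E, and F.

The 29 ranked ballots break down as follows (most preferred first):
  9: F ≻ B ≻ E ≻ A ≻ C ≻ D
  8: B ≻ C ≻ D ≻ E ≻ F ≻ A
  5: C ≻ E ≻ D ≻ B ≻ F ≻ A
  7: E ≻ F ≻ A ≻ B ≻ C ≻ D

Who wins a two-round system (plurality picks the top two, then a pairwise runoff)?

F

Round 1 first-place votes: A 0, B 8, C 5, D 0, E 7, F 9. F and B advance.
Runoff: F is ranked above B on 16 ballots, B above F on 13.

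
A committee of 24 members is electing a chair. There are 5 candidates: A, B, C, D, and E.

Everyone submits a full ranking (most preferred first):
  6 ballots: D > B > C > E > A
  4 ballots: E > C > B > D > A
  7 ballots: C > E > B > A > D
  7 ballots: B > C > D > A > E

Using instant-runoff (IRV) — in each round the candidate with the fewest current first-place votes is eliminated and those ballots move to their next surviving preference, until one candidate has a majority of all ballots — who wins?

Round 1: A 0, B 7, C 7, D 6, E 4. A eliminated.
Round 2: B 7, C 7, D 6, E 4. E eliminated.
Round 3: B 7, C 11, D 6. D eliminated.
Round 4: B 13, C 11. B has a majority (≥13).

B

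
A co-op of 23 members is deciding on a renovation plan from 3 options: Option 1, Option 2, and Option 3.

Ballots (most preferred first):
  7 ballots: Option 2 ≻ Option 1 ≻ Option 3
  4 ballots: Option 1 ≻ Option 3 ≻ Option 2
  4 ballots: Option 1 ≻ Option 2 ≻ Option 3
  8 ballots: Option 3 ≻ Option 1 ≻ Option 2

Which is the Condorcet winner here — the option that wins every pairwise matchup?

Option 1 vs Option 2: 16–7
Option 1 vs Option 3: 15–8
Option 1 beats every other option.

Option 1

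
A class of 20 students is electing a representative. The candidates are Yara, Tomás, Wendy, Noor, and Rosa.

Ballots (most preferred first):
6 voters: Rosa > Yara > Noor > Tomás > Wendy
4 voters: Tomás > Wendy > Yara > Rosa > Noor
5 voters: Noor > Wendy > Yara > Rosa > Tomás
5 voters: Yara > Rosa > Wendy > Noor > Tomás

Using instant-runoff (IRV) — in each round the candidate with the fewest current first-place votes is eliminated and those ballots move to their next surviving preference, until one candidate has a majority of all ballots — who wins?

Round 1: Yara 5, Tomás 4, Wendy 0, Noor 5, Rosa 6. Wendy eliminated.
Round 2: Yara 5, Tomás 4, Noor 5, Rosa 6. Tomás eliminated.
Round 3: Yara 9, Noor 5, Rosa 6. Noor eliminated.
Round 4: Yara 14, Rosa 6. Yara has a majority (≥11).

Yara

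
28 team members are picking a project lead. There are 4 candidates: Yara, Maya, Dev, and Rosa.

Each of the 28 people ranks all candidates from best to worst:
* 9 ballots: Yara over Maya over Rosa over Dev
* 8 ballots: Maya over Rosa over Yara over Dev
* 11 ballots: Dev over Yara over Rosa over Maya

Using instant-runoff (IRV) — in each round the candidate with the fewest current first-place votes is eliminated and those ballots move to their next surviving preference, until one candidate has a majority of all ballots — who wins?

Yara

Round 1: Yara 9, Maya 8, Dev 11, Rosa 0. Rosa eliminated.
Round 2: Yara 9, Maya 8, Dev 11. Maya eliminated.
Round 3: Yara 17, Dev 11. Yara has a majority (≥15).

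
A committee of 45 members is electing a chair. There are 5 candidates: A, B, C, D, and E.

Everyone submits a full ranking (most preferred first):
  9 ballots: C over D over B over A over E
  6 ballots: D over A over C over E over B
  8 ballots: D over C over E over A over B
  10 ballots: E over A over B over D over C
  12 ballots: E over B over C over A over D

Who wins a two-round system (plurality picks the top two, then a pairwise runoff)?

Round 1 first-place votes: A 0, B 0, C 9, D 14, E 22. E and D advance.
Runoff: E is ranked above D on 22 ballots, D above E on 23.

D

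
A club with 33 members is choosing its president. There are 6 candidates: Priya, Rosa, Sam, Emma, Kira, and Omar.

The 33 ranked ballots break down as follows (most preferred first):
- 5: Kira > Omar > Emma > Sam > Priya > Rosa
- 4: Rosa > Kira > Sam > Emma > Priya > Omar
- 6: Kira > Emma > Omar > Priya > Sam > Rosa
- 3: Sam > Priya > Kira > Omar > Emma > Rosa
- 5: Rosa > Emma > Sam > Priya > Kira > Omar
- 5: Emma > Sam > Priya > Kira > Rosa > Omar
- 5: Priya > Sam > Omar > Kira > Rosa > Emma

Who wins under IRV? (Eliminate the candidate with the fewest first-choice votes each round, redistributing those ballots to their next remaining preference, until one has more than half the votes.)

Round 1: Priya 5, Rosa 9, Sam 3, Emma 5, Kira 11, Omar 0. Omar eliminated.
Round 2: Priya 5, Rosa 9, Sam 3, Emma 5, Kira 11. Sam eliminated.
Round 3: Priya 8, Rosa 9, Emma 5, Kira 11. Emma eliminated.
Round 4: Priya 13, Rosa 9, Kira 11. Rosa eliminated.
Round 5: Priya 18, Kira 15. Priya has a majority (≥17).

Priya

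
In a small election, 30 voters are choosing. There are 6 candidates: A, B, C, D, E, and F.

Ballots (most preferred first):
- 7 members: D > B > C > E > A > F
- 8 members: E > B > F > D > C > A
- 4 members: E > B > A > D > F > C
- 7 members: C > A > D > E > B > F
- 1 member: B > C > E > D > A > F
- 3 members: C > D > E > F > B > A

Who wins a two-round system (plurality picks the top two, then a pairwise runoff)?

C

Round 1 first-place votes: A 0, B 1, C 10, D 7, E 12, F 0. E and C advance.
Runoff: E is ranked above C on 12 ballots, C above E on 18.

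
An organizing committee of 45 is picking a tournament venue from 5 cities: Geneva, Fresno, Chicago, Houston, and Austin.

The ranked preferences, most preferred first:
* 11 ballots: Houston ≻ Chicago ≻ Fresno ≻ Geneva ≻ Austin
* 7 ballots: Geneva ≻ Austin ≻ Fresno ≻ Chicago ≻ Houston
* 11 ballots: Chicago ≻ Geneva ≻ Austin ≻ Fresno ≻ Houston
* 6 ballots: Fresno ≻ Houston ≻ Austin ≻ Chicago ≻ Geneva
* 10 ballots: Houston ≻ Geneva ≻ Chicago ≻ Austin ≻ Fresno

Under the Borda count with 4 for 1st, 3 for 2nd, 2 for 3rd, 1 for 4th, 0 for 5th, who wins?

Chicago

Geneva: 11×1 + 7×4 + 11×3 + 6×0 + 10×3 = 102
Fresno: 11×2 + 7×2 + 11×1 + 6×4 + 10×0 = 71
Chicago: 11×3 + 7×1 + 11×4 + 6×1 + 10×2 = 110
Houston: 11×4 + 7×0 + 11×0 + 6×3 + 10×4 = 102
Austin: 11×0 + 7×3 + 11×2 + 6×2 + 10×1 = 65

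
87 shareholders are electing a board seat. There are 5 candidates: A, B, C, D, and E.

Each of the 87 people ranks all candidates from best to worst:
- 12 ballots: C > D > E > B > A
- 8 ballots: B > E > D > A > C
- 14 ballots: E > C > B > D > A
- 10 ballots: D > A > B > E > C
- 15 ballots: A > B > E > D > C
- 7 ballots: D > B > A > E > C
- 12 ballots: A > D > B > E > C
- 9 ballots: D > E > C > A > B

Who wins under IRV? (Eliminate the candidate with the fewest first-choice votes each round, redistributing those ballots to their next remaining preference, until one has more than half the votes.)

D

Round 1: A 27, B 8, C 12, D 26, E 14. B eliminated.
Round 2: A 27, C 12, D 26, E 22. C eliminated.
Round 3: A 27, D 38, E 22. E eliminated.
Round 4: A 27, D 60. D has a majority (≥44).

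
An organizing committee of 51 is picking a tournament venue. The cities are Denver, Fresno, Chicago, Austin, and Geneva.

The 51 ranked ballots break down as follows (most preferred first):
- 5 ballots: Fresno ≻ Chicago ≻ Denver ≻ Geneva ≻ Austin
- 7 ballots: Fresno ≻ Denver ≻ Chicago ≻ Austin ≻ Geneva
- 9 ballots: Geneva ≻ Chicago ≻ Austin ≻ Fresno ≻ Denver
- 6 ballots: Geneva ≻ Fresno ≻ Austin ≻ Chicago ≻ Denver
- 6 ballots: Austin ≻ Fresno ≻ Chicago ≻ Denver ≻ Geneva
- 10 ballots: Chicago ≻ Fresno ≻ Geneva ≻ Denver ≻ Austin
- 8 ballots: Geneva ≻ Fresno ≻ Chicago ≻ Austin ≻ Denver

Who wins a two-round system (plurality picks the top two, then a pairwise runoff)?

Round 1 first-place votes: Denver 0, Fresno 12, Chicago 10, Austin 6, Geneva 23. Geneva and Fresno advance.
Runoff: Geneva is ranked above Fresno on 23 ballots, Fresno above Geneva on 28.

Fresno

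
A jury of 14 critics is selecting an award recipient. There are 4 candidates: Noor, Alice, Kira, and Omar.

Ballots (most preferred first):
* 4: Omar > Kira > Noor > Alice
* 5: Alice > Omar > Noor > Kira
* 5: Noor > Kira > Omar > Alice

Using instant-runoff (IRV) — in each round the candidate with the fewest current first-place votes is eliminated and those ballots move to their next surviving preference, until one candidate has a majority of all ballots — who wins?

Noor

Round 1: Noor 5, Alice 5, Kira 0, Omar 4. Kira eliminated.
Round 2: Noor 5, Alice 5, Omar 4. Omar eliminated.
Round 3: Noor 9, Alice 5. Noor has a majority (≥8).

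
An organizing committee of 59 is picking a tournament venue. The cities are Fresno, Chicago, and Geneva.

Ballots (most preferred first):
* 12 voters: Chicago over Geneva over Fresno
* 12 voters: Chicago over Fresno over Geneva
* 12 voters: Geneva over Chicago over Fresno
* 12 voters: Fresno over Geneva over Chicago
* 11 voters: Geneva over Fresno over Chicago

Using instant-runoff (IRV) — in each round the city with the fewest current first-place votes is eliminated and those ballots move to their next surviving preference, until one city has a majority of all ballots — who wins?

Round 1: Fresno 12, Chicago 24, Geneva 23. Fresno eliminated.
Round 2: Chicago 24, Geneva 35. Geneva has a majority (≥30).

Geneva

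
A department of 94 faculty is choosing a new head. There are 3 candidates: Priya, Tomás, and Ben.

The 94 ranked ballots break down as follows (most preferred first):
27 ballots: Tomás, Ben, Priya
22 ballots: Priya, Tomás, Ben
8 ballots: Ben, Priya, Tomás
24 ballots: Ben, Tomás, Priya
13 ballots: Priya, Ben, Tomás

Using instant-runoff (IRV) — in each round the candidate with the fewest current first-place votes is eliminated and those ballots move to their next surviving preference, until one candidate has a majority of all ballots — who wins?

Ben

Round 1: Priya 35, Tomás 27, Ben 32. Tomás eliminated.
Round 2: Priya 35, Ben 59. Ben has a majority (≥48).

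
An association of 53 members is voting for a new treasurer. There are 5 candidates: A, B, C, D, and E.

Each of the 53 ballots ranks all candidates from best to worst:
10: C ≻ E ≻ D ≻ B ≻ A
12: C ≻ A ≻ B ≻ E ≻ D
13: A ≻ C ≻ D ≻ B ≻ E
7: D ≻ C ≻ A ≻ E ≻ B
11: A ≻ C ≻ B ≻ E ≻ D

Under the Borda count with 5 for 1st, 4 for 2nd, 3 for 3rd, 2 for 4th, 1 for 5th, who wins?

C

A: 10×1 + 12×4 + 13×5 + 7×3 + 11×5 = 199
B: 10×2 + 12×3 + 13×2 + 7×1 + 11×3 = 122
C: 10×5 + 12×5 + 13×4 + 7×4 + 11×4 = 234
D: 10×3 + 12×1 + 13×3 + 7×5 + 11×1 = 127
E: 10×4 + 12×2 + 13×1 + 7×2 + 11×2 = 113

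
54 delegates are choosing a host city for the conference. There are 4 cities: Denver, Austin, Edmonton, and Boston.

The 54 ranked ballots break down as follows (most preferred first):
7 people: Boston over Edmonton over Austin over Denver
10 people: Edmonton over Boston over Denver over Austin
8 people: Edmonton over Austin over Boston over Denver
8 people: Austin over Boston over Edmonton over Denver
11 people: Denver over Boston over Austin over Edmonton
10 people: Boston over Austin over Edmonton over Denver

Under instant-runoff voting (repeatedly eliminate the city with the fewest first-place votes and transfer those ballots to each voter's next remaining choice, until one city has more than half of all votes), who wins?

Round 1: Denver 11, Austin 8, Edmonton 18, Boston 17. Austin eliminated.
Round 2: Denver 11, Edmonton 18, Boston 25. Denver eliminated.
Round 3: Edmonton 18, Boston 36. Boston has a majority (≥28).

Boston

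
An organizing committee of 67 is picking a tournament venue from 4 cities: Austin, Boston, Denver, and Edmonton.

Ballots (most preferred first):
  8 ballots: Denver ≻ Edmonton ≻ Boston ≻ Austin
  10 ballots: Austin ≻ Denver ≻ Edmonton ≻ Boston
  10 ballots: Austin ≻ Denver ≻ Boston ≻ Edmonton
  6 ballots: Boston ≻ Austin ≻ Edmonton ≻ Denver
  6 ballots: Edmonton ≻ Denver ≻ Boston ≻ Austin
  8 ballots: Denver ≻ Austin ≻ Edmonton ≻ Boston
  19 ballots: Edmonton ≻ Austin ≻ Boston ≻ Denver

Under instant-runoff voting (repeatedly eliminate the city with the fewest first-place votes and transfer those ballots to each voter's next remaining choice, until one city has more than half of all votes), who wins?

Austin

Round 1: Austin 20, Boston 6, Denver 16, Edmonton 25. Boston eliminated.
Round 2: Austin 26, Denver 16, Edmonton 25. Denver eliminated.
Round 3: Austin 34, Edmonton 33. Austin has a majority (≥34).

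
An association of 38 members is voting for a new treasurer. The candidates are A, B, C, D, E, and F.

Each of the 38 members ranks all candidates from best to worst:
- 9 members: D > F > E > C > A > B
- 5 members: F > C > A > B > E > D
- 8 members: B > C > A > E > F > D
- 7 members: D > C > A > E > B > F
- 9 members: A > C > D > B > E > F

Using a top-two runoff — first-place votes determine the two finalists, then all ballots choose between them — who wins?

Round 1 first-place votes: A 9, B 8, C 0, D 16, E 0, F 5. D and A advance.
Runoff: D is ranked above A on 16 ballots, A above D on 22.

A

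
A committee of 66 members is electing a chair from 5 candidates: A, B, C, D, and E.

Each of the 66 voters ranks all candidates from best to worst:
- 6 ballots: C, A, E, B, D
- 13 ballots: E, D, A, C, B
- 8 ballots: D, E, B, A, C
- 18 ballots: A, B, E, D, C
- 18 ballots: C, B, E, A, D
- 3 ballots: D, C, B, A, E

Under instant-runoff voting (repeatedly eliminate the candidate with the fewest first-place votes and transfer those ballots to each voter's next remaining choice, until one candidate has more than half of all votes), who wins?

Round 1: A 18, B 0, C 24, D 11, E 13. B eliminated.
Round 2: A 18, C 24, D 11, E 13. D eliminated.
Round 3: A 18, C 27, E 21. A eliminated.
Round 4: C 27, E 39. E has a majority (≥34).

E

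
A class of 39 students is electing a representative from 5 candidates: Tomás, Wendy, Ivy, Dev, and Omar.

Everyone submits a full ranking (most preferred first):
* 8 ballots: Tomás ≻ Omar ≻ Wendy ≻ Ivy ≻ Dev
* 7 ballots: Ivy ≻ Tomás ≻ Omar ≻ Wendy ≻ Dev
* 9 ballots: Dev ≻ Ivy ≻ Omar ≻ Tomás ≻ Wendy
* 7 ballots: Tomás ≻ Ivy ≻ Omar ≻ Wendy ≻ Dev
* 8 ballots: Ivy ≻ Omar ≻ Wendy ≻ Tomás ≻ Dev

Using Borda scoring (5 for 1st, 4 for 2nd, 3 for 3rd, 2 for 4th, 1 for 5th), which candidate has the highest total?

Ivy

Tomás: 8×5 + 7×4 + 9×2 + 7×5 + 8×2 = 137
Wendy: 8×3 + 7×2 + 9×1 + 7×2 + 8×3 = 85
Ivy: 8×2 + 7×5 + 9×4 + 7×4 + 8×5 = 155
Dev: 8×1 + 7×1 + 9×5 + 7×1 + 8×1 = 75
Omar: 8×4 + 7×3 + 9×3 + 7×3 + 8×4 = 133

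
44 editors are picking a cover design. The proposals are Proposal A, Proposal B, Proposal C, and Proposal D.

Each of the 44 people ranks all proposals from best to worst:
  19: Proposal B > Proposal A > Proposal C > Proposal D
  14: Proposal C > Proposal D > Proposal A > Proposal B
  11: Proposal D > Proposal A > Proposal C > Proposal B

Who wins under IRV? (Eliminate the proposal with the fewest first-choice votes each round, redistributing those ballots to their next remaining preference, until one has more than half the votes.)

Proposal C

Round 1: Proposal A 0, Proposal B 19, Proposal C 14, Proposal D 11. Proposal A eliminated.
Round 2: Proposal B 19, Proposal C 14, Proposal D 11. Proposal D eliminated.
Round 3: Proposal B 19, Proposal C 25. Proposal C has a majority (≥23).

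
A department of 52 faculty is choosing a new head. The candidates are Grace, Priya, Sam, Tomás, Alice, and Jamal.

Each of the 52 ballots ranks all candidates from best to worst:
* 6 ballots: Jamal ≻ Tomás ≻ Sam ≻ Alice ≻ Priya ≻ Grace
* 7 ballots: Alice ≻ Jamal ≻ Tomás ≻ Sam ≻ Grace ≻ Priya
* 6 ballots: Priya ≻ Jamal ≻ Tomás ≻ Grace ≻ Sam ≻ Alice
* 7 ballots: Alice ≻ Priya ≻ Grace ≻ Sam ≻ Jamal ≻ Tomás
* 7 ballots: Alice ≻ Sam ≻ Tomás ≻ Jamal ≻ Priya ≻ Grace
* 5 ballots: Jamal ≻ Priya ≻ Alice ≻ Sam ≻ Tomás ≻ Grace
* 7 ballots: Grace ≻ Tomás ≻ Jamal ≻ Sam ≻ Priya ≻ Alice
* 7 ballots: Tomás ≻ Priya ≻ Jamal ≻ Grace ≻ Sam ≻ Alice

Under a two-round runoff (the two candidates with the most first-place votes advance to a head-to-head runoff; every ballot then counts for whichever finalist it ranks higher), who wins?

Round 1 first-place votes: Grace 7, Priya 6, Sam 0, Tomás 7, Alice 21, Jamal 11. Alice and Jamal advance.
Runoff: Alice is ranked above Jamal on 21 ballots, Jamal above Alice on 31.

Jamal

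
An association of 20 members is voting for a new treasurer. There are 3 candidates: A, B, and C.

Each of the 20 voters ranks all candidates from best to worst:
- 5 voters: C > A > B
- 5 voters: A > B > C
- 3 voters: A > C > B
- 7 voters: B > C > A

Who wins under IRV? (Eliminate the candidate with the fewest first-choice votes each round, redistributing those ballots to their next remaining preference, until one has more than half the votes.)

Round 1: A 8, B 7, C 5. C eliminated.
Round 2: A 13, B 7. A has a majority (≥11).

A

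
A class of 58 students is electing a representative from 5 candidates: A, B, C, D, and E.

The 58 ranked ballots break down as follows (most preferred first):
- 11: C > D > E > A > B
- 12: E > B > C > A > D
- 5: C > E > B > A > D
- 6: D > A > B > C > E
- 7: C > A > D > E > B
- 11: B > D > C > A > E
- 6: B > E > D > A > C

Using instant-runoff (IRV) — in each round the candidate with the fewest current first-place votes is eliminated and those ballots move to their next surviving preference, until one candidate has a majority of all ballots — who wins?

B

Round 1: A 0, B 17, C 23, D 6, E 12. A eliminated.
Round 2: B 17, C 23, D 6, E 12. D eliminated.
Round 3: B 23, C 23, E 12. E eliminated.
Round 4: B 35, C 23. B has a majority (≥30).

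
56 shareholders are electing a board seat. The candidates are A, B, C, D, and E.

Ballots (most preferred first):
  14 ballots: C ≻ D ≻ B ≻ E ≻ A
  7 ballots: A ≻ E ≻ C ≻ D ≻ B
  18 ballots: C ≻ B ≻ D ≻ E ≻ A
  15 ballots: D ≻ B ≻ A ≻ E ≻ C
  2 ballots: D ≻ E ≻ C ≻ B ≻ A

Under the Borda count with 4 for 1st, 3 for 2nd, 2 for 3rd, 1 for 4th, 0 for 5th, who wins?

D

A: 14×0 + 7×4 + 18×0 + 15×2 + 2×0 = 58
B: 14×2 + 7×0 + 18×3 + 15×3 + 2×1 = 129
C: 14×4 + 7×2 + 18×4 + 15×0 + 2×2 = 146
D: 14×3 + 7×1 + 18×2 + 15×4 + 2×4 = 153
E: 14×1 + 7×3 + 18×1 + 15×1 + 2×3 = 74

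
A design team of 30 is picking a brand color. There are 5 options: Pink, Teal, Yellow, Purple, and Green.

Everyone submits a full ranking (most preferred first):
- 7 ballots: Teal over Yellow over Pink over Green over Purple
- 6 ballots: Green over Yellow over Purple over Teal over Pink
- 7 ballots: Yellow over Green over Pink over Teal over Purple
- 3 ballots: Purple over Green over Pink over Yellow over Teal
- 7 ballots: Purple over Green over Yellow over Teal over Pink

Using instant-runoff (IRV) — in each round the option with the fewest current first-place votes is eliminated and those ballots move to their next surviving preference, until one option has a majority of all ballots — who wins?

Round 1: Pink 0, Teal 7, Yellow 7, Purple 10, Green 6. Pink eliminated.
Round 2: Teal 7, Yellow 7, Purple 10, Green 6. Green eliminated.
Round 3: Teal 7, Yellow 13, Purple 10. Teal eliminated.
Round 4: Yellow 20, Purple 10. Yellow has a majority (≥16).

Yellow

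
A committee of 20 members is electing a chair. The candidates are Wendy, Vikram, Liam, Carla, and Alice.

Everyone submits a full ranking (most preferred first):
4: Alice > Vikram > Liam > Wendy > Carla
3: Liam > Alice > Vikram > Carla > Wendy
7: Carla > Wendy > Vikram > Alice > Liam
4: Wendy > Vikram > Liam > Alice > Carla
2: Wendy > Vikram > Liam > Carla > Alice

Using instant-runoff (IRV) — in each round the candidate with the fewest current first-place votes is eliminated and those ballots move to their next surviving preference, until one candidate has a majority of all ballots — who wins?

Alice

Round 1: Wendy 6, Vikram 0, Liam 3, Carla 7, Alice 4. Vikram eliminated.
Round 2: Wendy 6, Liam 3, Carla 7, Alice 4. Liam eliminated.
Round 3: Wendy 6, Carla 7, Alice 7. Wendy eliminated.
Round 4: Carla 9, Alice 11. Alice has a majority (≥11).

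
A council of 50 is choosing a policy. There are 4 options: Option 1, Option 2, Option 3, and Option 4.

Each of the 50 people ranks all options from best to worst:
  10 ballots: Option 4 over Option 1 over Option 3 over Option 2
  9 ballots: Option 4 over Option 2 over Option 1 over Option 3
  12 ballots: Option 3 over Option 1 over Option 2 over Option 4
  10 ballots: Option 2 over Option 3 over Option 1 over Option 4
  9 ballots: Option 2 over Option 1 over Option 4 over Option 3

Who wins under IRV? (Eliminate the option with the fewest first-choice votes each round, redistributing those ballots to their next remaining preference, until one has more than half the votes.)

Round 1: Option 1 0, Option 2 19, Option 3 12, Option 4 19. Option 1 eliminated.
Round 2: Option 2 19, Option 3 12, Option 4 19. Option 3 eliminated.
Round 3: Option 2 31, Option 4 19. Option 2 has a majority (≥26).

Option 2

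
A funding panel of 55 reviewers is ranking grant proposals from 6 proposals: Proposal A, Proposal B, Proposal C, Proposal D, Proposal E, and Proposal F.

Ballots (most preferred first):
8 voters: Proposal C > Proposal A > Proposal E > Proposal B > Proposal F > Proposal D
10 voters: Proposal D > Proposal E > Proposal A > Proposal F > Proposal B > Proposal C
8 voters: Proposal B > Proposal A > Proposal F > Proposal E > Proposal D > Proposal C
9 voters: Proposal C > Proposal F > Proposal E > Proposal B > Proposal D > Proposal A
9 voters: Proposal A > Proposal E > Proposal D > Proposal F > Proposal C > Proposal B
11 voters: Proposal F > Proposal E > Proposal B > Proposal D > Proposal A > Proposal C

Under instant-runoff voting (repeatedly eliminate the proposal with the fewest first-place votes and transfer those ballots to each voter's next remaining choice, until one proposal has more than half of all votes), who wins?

Round 1: Proposal A 9, Proposal B 8, Proposal C 17, Proposal D 10, Proposal E 0, Proposal F 11. Proposal E eliminated.
Round 2: Proposal A 9, Proposal B 8, Proposal C 17, Proposal D 10, Proposal F 11. Proposal B eliminated.
Round 3: Proposal A 17, Proposal C 17, Proposal D 10, Proposal F 11. Proposal D eliminated.
Round 4: Proposal A 27, Proposal C 17, Proposal F 11. Proposal F eliminated.
Round 5: Proposal A 38, Proposal C 17. Proposal A has a majority (≥28).

Proposal A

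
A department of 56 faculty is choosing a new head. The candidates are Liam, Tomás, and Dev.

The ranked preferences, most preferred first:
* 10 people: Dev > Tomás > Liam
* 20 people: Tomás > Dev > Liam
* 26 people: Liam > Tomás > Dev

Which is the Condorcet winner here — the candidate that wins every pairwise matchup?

Tomás vs Liam: 30–26
Tomás vs Dev: 46–10
Tomás beats every other candidate.

Tomás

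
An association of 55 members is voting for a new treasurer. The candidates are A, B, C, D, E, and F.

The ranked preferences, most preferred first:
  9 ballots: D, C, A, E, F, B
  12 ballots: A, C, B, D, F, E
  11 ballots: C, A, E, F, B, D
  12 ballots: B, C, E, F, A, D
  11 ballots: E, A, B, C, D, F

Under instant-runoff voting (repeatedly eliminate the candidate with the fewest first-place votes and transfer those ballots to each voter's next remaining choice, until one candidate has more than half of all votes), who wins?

C

Round 1: A 12, B 12, C 11, D 9, E 11, F 0. F eliminated.
Round 2: A 12, B 12, C 11, D 9, E 11. D eliminated.
Round 3: A 12, B 12, C 20, E 11. E eliminated.
Round 4: A 23, B 12, C 20. B eliminated.
Round 5: A 23, C 32. C has a majority (≥28).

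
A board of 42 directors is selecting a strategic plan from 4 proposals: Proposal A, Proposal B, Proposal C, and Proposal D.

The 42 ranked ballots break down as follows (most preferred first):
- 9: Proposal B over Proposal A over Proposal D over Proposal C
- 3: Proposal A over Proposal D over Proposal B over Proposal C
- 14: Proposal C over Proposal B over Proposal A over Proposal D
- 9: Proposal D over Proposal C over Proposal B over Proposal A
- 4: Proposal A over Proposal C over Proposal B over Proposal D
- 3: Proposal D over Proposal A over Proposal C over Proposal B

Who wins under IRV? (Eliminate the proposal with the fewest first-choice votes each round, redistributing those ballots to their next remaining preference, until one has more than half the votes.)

Round 1: Proposal A 7, Proposal B 9, Proposal C 14, Proposal D 12. Proposal A eliminated.
Round 2: Proposal B 9, Proposal C 18, Proposal D 15. Proposal B eliminated.
Round 3: Proposal C 18, Proposal D 24. Proposal D has a majority (≥22).

Proposal D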